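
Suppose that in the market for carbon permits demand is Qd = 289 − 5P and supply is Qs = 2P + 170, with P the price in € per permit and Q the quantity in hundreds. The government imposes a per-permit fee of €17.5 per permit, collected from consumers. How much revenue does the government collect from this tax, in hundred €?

Tax revenue = €3132.5 hundred.

Without the tax, 289 − 5P = 2P + 170 gives 7P = 119, so P* = €17 and Q* = 204.
With the tax collected from consumers, demand (in seller-price terms) shifts: Qd = 289 − 5(P + 17.5).
New equilibrium: consumers pay €22, producers receive €4.5, Q = 179. (Wedge: Pb − Ps = 17.5.)
Revenue = t · Q = 17.5 · 179 = €3132.5.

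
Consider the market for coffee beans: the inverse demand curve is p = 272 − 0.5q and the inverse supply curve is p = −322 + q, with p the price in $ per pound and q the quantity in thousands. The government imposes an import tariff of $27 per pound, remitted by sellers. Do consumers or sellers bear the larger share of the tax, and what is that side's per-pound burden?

Rewrite in direct form: qd = 544 − 2p and qs = p + 322.
Without the tax, 544 − 2p = p + 322 gives 3p = 222, so p* = $74 and q* = 396.
With the tax collected from sellers, supply shifts: qs = (p − 27) + 322.
Solving gives q = 378 with consumers paying $83 and sellers receiving $56 (the $27 wedge).
Per-pound burden: consumers $9, sellers $18.
Sellers take the larger share because supply is less price-elastic here (demand slope 2 vs supply slope 1).
The less price-elastic side of the market bears the larger share of a per-unit tax.

Sellers bear the larger share: $18 per pound.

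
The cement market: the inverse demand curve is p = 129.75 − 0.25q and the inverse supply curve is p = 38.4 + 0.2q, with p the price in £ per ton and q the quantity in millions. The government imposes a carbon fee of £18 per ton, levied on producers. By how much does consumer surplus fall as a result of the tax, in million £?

Consumer surplus falls by £1830 million.

Inverting to q(p) form: qd = 519 − 4p; qs = 5p − 192.
Before the tax: set 519 − 4p = 5p − 192 → p* = £79, q* = 203.
With the tax collected from producers, supply shifts: qs = 5(p − 18) − 192.
New equilibrium: consumers pay £89, producers receive £71, q = 163. (Wedge: pb − ps = 18.)
ΔCS is the trapezoid between Q = 163 and Q = 203 of height £10: ½ · (203 + 163) · 10 = £1830.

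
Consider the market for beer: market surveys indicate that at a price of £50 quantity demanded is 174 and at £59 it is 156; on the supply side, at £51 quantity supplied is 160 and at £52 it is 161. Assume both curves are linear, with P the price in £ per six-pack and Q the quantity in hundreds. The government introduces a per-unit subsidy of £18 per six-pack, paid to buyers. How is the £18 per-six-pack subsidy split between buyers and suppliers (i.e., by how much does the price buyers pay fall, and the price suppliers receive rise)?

Demand slope: (156 − 174)/(59 − 50) = -2, so Qd = 274 − 2P.
Supply slope: (161 − 160)/(52 − 51) = 1, so Qs = P + 109.
Without the subsidy, 274 − 2P = P + 109 gives 3P = 165, so P* = £55 and Q* = 164.
With a per-unit subsidy paid to buyers, each effectively pays P − 18, so demand becomes Qd = 274 − 2(P − 18).
Solving gives Q = 176 with buyers paying £49 and suppliers receiving £67 (the £18 wedge).
Gain to buyers: £6; to suppliers: £12. (They sum to £18.)

Buyers gain £6 per six-pack; suppliers gain £12 per six-pack.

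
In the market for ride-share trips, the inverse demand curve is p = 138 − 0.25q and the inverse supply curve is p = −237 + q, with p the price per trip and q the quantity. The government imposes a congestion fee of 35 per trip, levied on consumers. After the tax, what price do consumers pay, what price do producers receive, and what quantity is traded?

Inverting to q(p) form: qd = 552 − 4p; qs = p + 237.
Without the tax, 552 − 4p = p + 237 gives 5p = 315, so p* = 63 and q* = 300.
With the tax collected from consumers, demand (in seller-price terms) shifts: qd = 552 − 4(p + 35).
Solving gives q = 272 with consumers paying 70 and producers receiving 35 (the 35 wedge).

Consumers pay 70; producers receive 35; quantity = 272.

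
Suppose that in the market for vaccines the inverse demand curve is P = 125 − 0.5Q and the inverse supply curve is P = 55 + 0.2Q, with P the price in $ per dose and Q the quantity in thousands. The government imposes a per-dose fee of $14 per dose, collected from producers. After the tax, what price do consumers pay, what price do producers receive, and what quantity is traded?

Consumers pay $85; producers receive $71; quantity = 80.

Rewrite in direct form: Qd = 250 − 2P and Qs = 5P − 275.
Before the tax: set 250 − 2P = 5P − 275 → P* = $75, Q* = 100.
With the tax collected from producers, supply shifts: Qs = 5(P − 14) − 275.
New equilibrium: consumers pay $85, producers receive $71, Q = 80. (Wedge: Pb − Ps = 14.)
The less price-elastic side of the market bears the larger share of a per-unit tax.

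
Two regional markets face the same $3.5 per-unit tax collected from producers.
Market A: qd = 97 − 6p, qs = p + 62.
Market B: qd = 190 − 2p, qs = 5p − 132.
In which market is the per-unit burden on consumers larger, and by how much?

Market B, by $2.

Market A: pre-tax p* = $5, q* = 67; post-tax q = 64; per-unit burden on consumers = $0.5.
Market B: pre-tax p* = $46, q* = 98; post-tax q = 93; per-unit burden on consumers = $2.5.
Difference: $0.5 vs $2.5 → market B is larger by $2.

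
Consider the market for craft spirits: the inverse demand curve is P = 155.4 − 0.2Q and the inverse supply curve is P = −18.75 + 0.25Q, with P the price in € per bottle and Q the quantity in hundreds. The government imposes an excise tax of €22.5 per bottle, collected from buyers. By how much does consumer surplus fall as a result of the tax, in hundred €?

Consumer surplus falls by €3620 hundred.

Inverting to Q(P) form: Qd = 777 − 5P; Qs = 4P + 75.
Without the tax, 777 − 5P = 4P + 75 gives 9P = 702, so P* = €78 and Q* = 387.
With the tax collected from buyers, demand (in seller-price terms) shifts: Qd = 777 − 5(P + 22.5).
Solving gives Q = 337 with buyers paying €88 and producers receiving €65.5 (the €22.5 wedge).
ΔCS is the trapezoid between Q = 337 and Q = 387 of height €10: ½ · (387 + 337) · 10 = €3620.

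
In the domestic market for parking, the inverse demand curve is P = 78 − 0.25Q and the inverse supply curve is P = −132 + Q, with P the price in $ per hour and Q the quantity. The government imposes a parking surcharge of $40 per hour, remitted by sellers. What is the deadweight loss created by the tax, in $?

Inverting to Q(P) form: Qd = 312 − 4P; Qs = P + 132.
Before the tax: set 312 − 4P = P + 132 → P* = $36, Q* = 168.
With the tax collected from sellers, supply shifts: Qs = (P − 40) + 132.
New equilibrium: consumers pay $44, sellers receive $4, Q = 136. (Wedge: Pb − Ps = 40.)
Quantity falls by |ΔQ| = |168 − 136| = 32.
DWL = ½ · t · |ΔQ| = ½ · 40 · 32 = $640.

Deadweight loss = $640.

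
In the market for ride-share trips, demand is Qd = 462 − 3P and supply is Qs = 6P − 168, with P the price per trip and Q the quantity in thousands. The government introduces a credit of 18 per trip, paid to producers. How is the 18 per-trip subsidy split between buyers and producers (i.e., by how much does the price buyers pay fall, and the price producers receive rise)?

Without the subsidy, 462 − 3P = 6P − 168 gives 9P = 630, so P* = 70 and Q* = 252.
With a per-unit subsidy paid to producers, each receives P + 18 per unit sold, so supply becomes Qs = 6(P + 18) − 168.
New equilibrium: buyers pay 58, producers receive 76, Q = 288. (Wedge: Pb − Ps = −18.)
Gain to buyers: 12; to producers: 6. (They sum to 18.)

Buyers gain 12 per trip; producers gain 6 per trip.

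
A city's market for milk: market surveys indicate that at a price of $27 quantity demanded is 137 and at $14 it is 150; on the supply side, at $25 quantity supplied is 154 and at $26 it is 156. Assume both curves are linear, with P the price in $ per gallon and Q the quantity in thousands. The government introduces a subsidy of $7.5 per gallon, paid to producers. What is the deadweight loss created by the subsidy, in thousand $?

Demand slope: (150 − 137)/(14 − 27) = -1, so Qd = 164 − P.
Supply slope: (156 − 154)/(26 − 25) = 2, so Qs = 2P + 104.
Without the subsidy, 164 − P = 2P + 104 gives 3P = 60, so P* = $20 and Q* = 144.
With a per-unit subsidy paid to producers, each receives P + 7.5 per unit sold, so supply becomes Qs = 2(P + 7.5) + 104.
Solving gives Q = 149 with consumers paying $15 and producers receiving $22.5 (the $7.5 wedge).
Quantity rises by |ΔQ| = |144 − 149| = 5.
DWL = ½ · t · |ΔQ| = ½ · 7.5 · 5 = $18.75.

Deadweight loss = $18.75 thousand.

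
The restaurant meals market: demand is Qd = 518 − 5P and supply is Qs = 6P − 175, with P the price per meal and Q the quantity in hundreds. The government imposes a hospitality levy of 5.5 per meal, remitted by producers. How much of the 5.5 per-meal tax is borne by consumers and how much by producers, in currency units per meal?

Consumers bear 3 per meal; producers bear 2.5 per meal.

Without the tax, 518 − 5P = 6P − 175 gives 11P = 693, so P* = 63 and Q* = 203.
With the tax collected from producers, supply shifts: Qs = 6(P − 5.5) − 175.
Solving gives Q = 188 with consumers paying 66 and producers receiving 60.5 (the 5.5 wedge).
Burden on consumers: 3; on producers: 2.5. (They sum to 5.5.)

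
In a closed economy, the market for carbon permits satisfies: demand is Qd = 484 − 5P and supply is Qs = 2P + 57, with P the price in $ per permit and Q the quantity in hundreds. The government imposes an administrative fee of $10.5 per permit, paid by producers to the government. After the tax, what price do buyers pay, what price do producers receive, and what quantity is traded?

Buyers pay $64; producers receive $53.5; quantity = 164.

Without the tax, 484 − 5P = 2P + 57 gives 7P = 427, so P* = $61 and Q* = 179.
With the tax collected from producers, supply shifts: Qs = 2(P − 10.5) + 57.
New equilibrium: buyers pay $64, producers receive $53.5, Q = 164. (Wedge: Pb − Ps = 10.5.)
The less price-elastic side of the market bears the larger share of a per-unit tax.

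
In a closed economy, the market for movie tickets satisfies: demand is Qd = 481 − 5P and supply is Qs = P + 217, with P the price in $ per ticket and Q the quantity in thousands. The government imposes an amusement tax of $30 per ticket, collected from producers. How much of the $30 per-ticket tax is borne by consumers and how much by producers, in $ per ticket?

Before the tax: set 481 − 5P = P + 217 → P* = $44, Q* = 261.
With the tax collected from producers, supply shifts: Qs = (P − 30) + 217.
Solving gives Q = 236 with consumers paying $49 and producers receiving $19 (the $30 wedge).
Burden on consumers: $5; on producers: $25. (They sum to $30.)

Consumers bear $5 per ticket; producers bear $25 per ticket.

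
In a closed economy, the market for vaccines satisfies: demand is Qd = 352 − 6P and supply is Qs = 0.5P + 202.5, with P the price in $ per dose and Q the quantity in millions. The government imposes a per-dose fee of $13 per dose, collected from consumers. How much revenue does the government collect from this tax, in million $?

Without the tax, 352 − 6P = 0.5P + 202.5 gives 6.5P = 149.5, so P* = $23 and Q* = 214.
With the tax collected from consumers, demand (in seller-price terms) shifts: Qd = 352 − 6(P + 13).
Solving gives Q = 208 with consumers paying $24 and sellers receiving $11 (the $13 wedge).
Revenue = t · Q = 13 · 208 = $2704.

Tax revenue = $2704 million.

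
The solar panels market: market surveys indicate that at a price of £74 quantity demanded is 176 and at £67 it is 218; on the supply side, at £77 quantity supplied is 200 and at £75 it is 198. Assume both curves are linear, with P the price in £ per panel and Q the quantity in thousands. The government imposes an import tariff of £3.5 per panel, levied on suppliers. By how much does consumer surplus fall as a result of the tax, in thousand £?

Demand slope: (218 − 176)/(67 − 74) = -6, so Qd = 620 − 6P.
Supply slope: (198 − 200)/(75 − 77) = 1, so Qs = P + 123.
Without the tax, 620 − 6P = P + 123 gives 7P = 497, so P* = £71 and Q* = 194.
With the tax collected from suppliers, supply shifts: Qs = (P − 3.5) + 123.
New equilibrium: consumers pay £71.5, suppliers receive £68, Q = 191. (Wedge: Pb − Ps = 3.5.)
ΔCS is the trapezoid between Q = 191 and Q = 194 of height £0.5: ½ · (194 + 191) · 0.5 = £96.25.

Consumer surplus falls by £96.25 thousand.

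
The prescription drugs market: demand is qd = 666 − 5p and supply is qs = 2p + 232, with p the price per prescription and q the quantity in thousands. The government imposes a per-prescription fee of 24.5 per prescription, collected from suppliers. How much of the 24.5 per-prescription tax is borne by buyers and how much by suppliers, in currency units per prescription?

Buyers bear 7 per prescription; suppliers bear 17.5 per prescription.

Without the tax, 666 − 5p = 2p + 232 gives 7p = 434, so p* = 62 and q* = 356.
With the tax collected from suppliers, supply shifts: qs = 2(p − 24.5) + 232.
Solving gives q = 321 with buyers paying 69 and suppliers receiving 44.5 (the 24.5 wedge).
Burden on buyers: 7; on suppliers: 17.5. (They sum to 24.5.)
The less price-elastic side of the market bears the larger share of a per-unit tax.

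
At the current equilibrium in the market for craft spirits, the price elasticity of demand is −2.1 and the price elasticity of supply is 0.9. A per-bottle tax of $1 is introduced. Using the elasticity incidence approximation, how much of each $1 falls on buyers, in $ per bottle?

Incidence ratio: buyers' share ≈ εs / (εs + |εd|) = 0.9 / (0.9 + 2.1) = 0.3.
So buyers bear ≈ 0.3 × $1 = $0.3; producers bear $0.7.

Buyers bear ≈ $0.3 per bottle.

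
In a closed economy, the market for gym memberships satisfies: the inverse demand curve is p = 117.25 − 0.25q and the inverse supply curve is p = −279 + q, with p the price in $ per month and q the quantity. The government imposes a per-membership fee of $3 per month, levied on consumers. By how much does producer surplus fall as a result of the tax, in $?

Rewrite in direct form: qd = 469 − 4p and qs = p + 279.
Without the tax, 469 − 4p = p + 279 gives 5p = 190, so p* = $38 and q* = 317.
With the tax collected from consumers, demand (in seller-price terms) shifts: qd = 469 − 4(p + 3).
New equilibrium: consumers pay $38.6, sellers receive $35.6, q = 314.6. (Wedge: pb − ps = 3.)
ΔPS is the trapezoid between Q = 314.6 and Q = 317 of height $2.4: ½ · (317 + 314.6) · 2.4 = $757.92.

Producer surplus falls by $757.92.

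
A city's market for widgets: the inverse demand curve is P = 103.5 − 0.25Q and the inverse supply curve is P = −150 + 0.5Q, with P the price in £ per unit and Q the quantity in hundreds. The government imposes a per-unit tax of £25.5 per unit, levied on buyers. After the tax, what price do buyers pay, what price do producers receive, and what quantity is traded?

Inverting to Q(P) form: Qd = 414 − 4P; Qs = 2P + 300.
Without the tax, 414 − 4P = 2P + 300 gives 6P = 114, so P* = £19 and Q* = 338.
With the tax collected from buyers, demand (in seller-price terms) shifts: Qd = 414 − 4(P + 25.5).
New equilibrium: buyers pay £27.5, producers receive £2, Q = 304. (Wedge: Pb − Ps = 25.5.)

Buyers pay £27.5; producers receive £2; quantity = 304.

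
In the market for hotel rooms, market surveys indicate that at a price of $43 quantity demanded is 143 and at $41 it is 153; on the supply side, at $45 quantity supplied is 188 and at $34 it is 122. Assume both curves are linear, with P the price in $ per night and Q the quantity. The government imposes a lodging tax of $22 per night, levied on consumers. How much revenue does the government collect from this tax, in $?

Tax revenue = $2156.

Demand slope: (153 − 143)/(41 − 43) = -5, so Qd = 358 − 5P.
Supply slope: (122 − 188)/(34 − 45) = 6, so Qs = 6P − 82.
Without the tax, 358 − 5P = 6P − 82 gives 11P = 440, so P* = $40 and Q* = 158.
With the tax collected from consumers, demand (in seller-price terms) shifts: Qd = 358 − 5(P + 22).
New equilibrium: consumers pay $52, suppliers receive $30, Q = 98. (Wedge: Pb − Ps = 22.)
Revenue = t · Q = 22 · 98 = $2156.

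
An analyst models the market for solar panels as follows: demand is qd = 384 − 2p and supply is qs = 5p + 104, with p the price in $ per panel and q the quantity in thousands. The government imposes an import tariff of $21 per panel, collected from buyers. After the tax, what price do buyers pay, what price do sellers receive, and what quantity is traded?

Buyers pay $55; sellers receive $34; quantity = 274.

Without the tax, 384 − 2p = 5p + 104 gives 7p = 280, so p* = $40 and q* = 304.
With the tax collected from buyers, demand (in seller-price terms) shifts: qd = 384 − 2(p + 21).
New equilibrium: buyers pay $55, sellers receive $34, q = 274. (Wedge: pb − ps = 21.)
The less price-elastic side of the market bears the larger share of a per-unit tax.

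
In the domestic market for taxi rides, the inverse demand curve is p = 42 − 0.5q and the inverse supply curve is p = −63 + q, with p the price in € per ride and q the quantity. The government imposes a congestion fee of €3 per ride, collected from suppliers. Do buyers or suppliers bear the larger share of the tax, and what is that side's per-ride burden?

Suppliers bear the larger share: €2 per ride.

Rewrite in direct form: qd = 84 − 2p and qs = p + 63.
Before the tax: set 84 − 2p = p + 63 → p* = €7, q* = 70.
With the tax collected from suppliers, supply shifts: qs = (p − 3) + 63.
New equilibrium: buyers pay €8, suppliers receive €5, q = 68. (Wedge: pb − ps = 3.)
Per-ride burden: buyers €1, suppliers €2.
Suppliers take the larger share because supply is less price-elastic here (demand slope 2 vs supply slope 1).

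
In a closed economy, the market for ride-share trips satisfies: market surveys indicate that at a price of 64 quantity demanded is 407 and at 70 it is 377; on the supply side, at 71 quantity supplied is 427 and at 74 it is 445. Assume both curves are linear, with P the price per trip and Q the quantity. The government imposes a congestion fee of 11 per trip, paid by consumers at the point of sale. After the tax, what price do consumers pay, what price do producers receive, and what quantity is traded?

Consumers pay 72; producers receive 61; quantity = 367.

Demand slope: (377 − 407)/(70 − 64) = -5, so Qd = 727 − 5P.
Supply slope: (445 − 427)/(74 − 71) = 6, so Qs = 6P + 1.
Before the tax: set 727 − 5P = 6P + 1 → P* = 66, Q* = 397.
With the tax collected from consumers, demand (in seller-price terms) shifts: Qd = 727 − 5(P + 11).
Solving gives Q = 367 with consumers paying 72 and producers receiving 61 (the 11 wedge).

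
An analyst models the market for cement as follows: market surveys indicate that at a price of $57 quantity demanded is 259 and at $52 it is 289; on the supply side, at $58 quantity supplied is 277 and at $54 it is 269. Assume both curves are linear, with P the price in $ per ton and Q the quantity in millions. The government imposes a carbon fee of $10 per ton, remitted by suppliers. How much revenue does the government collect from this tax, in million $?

Tax revenue = $2560 million.

Demand slope: (289 − 259)/(52 − 57) = -6, so Qd = 601 − 6P.
Supply slope: (269 − 277)/(54 − 58) = 2, so Qs = 2P + 161.
Before the tax: set 601 − 6P = 2P + 161 → P* = $55, Q* = 271.
With the tax collected from suppliers, supply shifts: Qs = 2(P − 10) + 161.
Solving gives Q = 256 with consumers paying $57.5 and suppliers receiving $47.5 (the $10 wedge).
Revenue = t · Q = 10 · 256 = $2560.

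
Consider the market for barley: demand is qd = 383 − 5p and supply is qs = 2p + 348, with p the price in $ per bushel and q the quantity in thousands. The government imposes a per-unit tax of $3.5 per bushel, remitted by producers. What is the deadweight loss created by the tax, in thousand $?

Deadweight loss = $8.75 thousand.

Before the tax: set 383 − 5p = 2p + 348 → p* = $5, q* = 358.
With the tax collected from producers, supply shifts: qs = 2(p − 3.5) + 348.
New equilibrium: consumers pay $6, producers receive $2.5, q = 353. (Wedge: pb − ps = 3.5.)
Quantity falls by |ΔQ| = |358 − 353| = 5.
DWL = ½ · t · |ΔQ| = ½ · 3.5 · 5 = $8.75.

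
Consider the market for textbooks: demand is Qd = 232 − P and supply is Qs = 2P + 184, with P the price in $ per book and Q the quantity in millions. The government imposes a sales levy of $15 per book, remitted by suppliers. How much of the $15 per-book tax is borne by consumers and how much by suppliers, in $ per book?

Before the tax: set 232 − P = 2P + 184 → P* = $16, Q* = 216.
With the tax collected from suppliers, supply shifts: Qs = 2(P − 15) + 184.
Solving gives Q = 206 with consumers paying $26 and suppliers receiving $11 (the $15 wedge).
Burden on consumers: $10; on suppliers: $5. (They sum to $15.)
The less price-elastic side of the market bears the larger share of a per-unit tax.

Consumers bear $10 per book; suppliers bear $5 per book.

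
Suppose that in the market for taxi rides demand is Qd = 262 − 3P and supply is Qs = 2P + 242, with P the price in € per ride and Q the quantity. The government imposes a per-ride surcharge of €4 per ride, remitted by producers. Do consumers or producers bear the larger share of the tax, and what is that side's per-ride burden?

Producers bear the larger share: €2.4 per ride.

Before the tax: set 262 − 3P = 2P + 242 → P* = €4, Q* = 250.
With the tax collected from producers, supply shifts: Qs = 2(P − 4) + 242.
Solving gives Q = 245.2 with consumers paying €5.6 and producers receiving €1.6 (the €4 wedge).
Per-ride burden: consumers €1.6, producers €2.4.
Producers take the larger share because supply is less price-elastic here (demand slope 3 vs supply slope 2).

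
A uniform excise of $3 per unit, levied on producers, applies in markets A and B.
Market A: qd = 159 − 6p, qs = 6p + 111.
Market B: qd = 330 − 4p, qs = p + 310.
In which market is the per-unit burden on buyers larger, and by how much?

Market A: pre-tax p* = $4, q* = 135; post-tax q = 126; per-unit burden on buyers = $1.5.
Market B: pre-tax p* = $4, q* = 314; post-tax q = 311.6; per-unit burden on buyers = $0.6.
Difference: $1.5 vs $0.6 → market A is larger by $0.9.

Market A, by $0.9.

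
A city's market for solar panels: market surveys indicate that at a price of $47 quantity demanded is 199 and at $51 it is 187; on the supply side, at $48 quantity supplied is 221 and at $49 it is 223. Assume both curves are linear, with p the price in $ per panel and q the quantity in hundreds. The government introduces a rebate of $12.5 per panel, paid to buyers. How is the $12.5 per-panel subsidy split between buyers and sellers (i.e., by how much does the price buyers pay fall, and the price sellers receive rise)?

Buyers gain $5 per panel; sellers gain $7.5 per panel.

Demand slope: (187 − 199)/(51 − 47) = -3, so qd = 340 − 3p.
Supply slope: (223 − 221)/(49 − 48) = 2, so qs = 2p + 125.
Without the subsidy, 340 − 3p = 2p + 125 gives 5p = 215, so p* = $43 and q* = 211.
With a per-unit subsidy paid to buyers, each effectively pays p − 12.5, so demand becomes qd = 340 − 3(p − 12.5).
New equilibrium: buyers pay $38, sellers receive $50.5, q = 226. (Wedge: pb − ps = −12.5.)
Gain to buyers: $5; to sellers: $7.5. (They sum to $12.5.)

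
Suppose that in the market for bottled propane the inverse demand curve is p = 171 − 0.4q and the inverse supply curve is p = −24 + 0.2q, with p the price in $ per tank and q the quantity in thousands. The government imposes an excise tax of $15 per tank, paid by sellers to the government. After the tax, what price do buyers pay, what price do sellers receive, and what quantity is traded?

Buyers pay $51; sellers receive $36; quantity = 300.

Inverting to q(p) form: qd = 427.5 − 2.5p; qs = 5p + 120.
Without the tax, 427.5 − 2.5p = 5p + 120 gives 7.5p = 307.5, so p* = $41 and q* = 325.
With the tax collected from sellers, supply shifts: qs = 5(p − 15) + 120.
New equilibrium: buyers pay $51, sellers receive $36, q = 300. (Wedge: pb − ps = 15.)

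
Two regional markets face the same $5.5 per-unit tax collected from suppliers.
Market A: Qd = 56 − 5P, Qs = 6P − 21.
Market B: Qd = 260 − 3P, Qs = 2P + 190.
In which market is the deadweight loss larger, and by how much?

Market A, by $23.1.

Market A: pre-tax P* = $7, Q* = 21; post-tax Q = 6; deadweight loss = $41.25.
Market B: pre-tax P* = $14, Q* = 218; post-tax Q = 211.4; deadweight loss = $18.15.
Difference: $41.25 vs $18.15 → market A is larger by $23.1.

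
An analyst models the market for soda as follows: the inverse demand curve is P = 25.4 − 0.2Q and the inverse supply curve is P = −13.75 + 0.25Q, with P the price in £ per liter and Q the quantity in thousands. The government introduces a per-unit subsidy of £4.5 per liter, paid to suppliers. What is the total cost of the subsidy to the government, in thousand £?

Inverting to Q(P) form: Qd = 127 − 5P; Qs = 4P + 55.
Without the subsidy, 127 − 5P = 4P + 55 gives 9P = 72, so P* = £8 and Q* = 87.
With a per-unit subsidy paid to suppliers, each receives P + 4.5 per unit sold, so supply becomes Qs = 4(P + 4.5) + 55.
New equilibrium: consumers pay £6, suppliers receive £10.5, Q = 97. (Wedge: Pb − Ps = −4.5.)
Outlay = t · Q = 4.5 · 97 = £436.5.

Government outlay = £436.5 thousand.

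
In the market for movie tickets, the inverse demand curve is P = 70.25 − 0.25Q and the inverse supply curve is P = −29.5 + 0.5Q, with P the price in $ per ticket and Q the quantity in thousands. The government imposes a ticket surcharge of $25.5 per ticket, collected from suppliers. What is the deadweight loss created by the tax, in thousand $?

Inverting to Q(P) form: Qd = 281 − 4P; Qs = 2P + 59.
Before the tax: set 281 − 4P = 2P + 59 → P* = $37, Q* = 133.
With the tax collected from suppliers, supply shifts: Qs = 2(P − 25.5) + 59.
New equilibrium: buyers pay $45.5, suppliers receive $20, Q = 99. (Wedge: Pb − Ps = 25.5.)
Quantity falls by |ΔQ| = |133 − 99| = 34.
DWL = ½ · t · |ΔQ| = ½ · 25.5 · 34 = $433.5.

Deadweight loss = $433.5 thousand.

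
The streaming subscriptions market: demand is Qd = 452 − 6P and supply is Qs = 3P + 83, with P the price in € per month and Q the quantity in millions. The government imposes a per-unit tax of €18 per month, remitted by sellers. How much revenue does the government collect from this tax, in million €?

Before the tax: set 452 − 6P = 3P + 83 → P* = €41, Q* = 206.
With the tax collected from sellers, supply shifts: Qs = 3(P − 18) + 83.
New equilibrium: buyers pay €47, sellers receive €29, Q = 170. (Wedge: Pb − Ps = 18.)
Revenue = t · Q = 18 · 170 = €3060.

Tax revenue = €3060 million.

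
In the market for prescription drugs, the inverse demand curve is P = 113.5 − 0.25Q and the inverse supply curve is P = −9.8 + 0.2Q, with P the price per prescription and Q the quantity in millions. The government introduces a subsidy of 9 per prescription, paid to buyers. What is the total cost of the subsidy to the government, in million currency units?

Government outlay = 2646 million.

Rewrite in direct form: Qd = 454 − 4P and Qs = 5P + 49.
Without the subsidy, 454 − 4P = 5P + 49 gives 9P = 405, so P* = 45 and Q* = 274.
With a per-unit subsidy paid to buyers, each effectively pays P − 9, so demand becomes Qd = 454 − 4(P − 9).
New equilibrium: buyers pay 40, suppliers receive 49, Q = 294. (Wedge: Pb − Ps = −9.)
Outlay = t · Q = 9 · 294 = 2646.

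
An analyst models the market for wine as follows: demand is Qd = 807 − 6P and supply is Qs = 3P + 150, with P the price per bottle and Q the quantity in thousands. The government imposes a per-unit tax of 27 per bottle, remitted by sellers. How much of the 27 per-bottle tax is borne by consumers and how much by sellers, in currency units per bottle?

Without the tax, 807 − 6P = 3P + 150 gives 9P = 657, so P* = 73 and Q* = 369.
With the tax collected from sellers, supply shifts: Qs = 3(P − 27) + 150.
Solving gives Q = 315 with consumers paying 82 and sellers receiving 55 (the 27 wedge).
Burden on consumers: 9; on sellers: 18. (They sum to 27.)
The less price-elastic side of the market bears the larger share of a per-unit tax.

Consumers bear 9 per bottle; sellers bear 18 per bottle.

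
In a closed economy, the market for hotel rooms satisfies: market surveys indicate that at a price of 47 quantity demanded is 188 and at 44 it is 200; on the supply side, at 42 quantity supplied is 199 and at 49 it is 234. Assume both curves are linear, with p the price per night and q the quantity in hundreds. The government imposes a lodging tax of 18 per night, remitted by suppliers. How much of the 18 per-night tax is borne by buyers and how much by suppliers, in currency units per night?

Buyers bear 10 per night; suppliers bear 8 per night.

Demand slope: (200 − 188)/(44 − 47) = -4, so qd = 376 − 4p.
Supply slope: (234 − 199)/(49 − 42) = 5, so qs = 5p − 11.
Without the tax, 376 − 4p = 5p − 11 gives 9p = 387, so p* = 43 and q* = 204.
With the tax collected from suppliers, supply shifts: qs = 5(p − 18) − 11.
Solving gives q = 164 with buyers paying 53 and suppliers receiving 35 (the 18 wedge).
Burden on buyers: 10; on suppliers: 8. (They sum to 18.)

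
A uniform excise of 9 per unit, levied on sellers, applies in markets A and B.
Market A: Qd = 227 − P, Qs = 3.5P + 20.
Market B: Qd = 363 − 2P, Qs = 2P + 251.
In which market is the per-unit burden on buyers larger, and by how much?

Market A, by 2.5.

Market A: pre-tax P* = 46, Q* = 181; post-tax Q = 174; per-unit burden on buyers = 7.
Market B: pre-tax P* = 28, Q* = 307; post-tax Q = 298; per-unit burden on buyers = 4.5.
Difference: 7 vs 4.5 → market A is larger by 2.5.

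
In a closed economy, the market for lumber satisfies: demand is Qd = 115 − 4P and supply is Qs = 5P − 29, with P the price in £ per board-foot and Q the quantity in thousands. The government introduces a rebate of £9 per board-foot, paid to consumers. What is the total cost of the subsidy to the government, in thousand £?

Without the subsidy, 115 − 4P = 5P − 29 gives 9P = 144, so P* = £16 and Q* = 51.
With a per-unit subsidy paid to consumers, each effectively pays P − 9, so demand becomes Qd = 115 − 4(P − 9).
New equilibrium: consumers pay £11, producers receive £20, Q = 71. (Wedge: Pb − Ps = −9.)
Outlay = t · Q = 9 · 71 = £639.

Government outlay = £639 thousand.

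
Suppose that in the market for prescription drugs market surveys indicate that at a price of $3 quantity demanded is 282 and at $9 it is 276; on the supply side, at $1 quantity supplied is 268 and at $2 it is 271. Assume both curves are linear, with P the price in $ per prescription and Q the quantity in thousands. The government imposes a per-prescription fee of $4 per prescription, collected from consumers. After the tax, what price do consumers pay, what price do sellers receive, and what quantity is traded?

Consumers pay $8; sellers receive $4; quantity = 277.

Demand slope: (276 − 282)/(9 − 3) = -1, so Qd = 285 − P.
Supply slope: (271 − 268)/(2 − 1) = 3, so Qs = 3P + 265.
Without the tax, 285 − P = 3P + 265 gives 4P = 20, so P* = $5 and Q* = 280.
With the tax collected from consumers, demand (in seller-price terms) shifts: Qd = 285 − (P + 4).
Solving gives Q = 277 with consumers paying $8 and sellers receiving $4 (the $4 wedge).
The less price-elastic side of the market bears the larger share of a per-unit tax.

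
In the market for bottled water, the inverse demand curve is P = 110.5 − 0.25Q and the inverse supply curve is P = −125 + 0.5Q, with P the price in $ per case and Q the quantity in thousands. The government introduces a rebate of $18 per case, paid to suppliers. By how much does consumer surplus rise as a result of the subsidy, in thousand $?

Consumer surplus rises by $1956 thousand.

Inverting to Q(P) form: Qd = 442 − 4P; Qs = 2P + 250.
Before the subsidy: set 442 − 4P = 2P + 250 → P* = $32, Q* = 314.
With a per-unit subsidy paid to suppliers, each receives P + 18 per unit sold, so supply becomes Qs = 2(P + 18) + 250.
Solving gives Q = 338 with buyers paying $26 and suppliers receiving $44 (the $18 wedge).
ΔCS is the trapezoid between Q = 338 and Q = 314 of height $6: ½ · (314 + 338) · 6 = $1956.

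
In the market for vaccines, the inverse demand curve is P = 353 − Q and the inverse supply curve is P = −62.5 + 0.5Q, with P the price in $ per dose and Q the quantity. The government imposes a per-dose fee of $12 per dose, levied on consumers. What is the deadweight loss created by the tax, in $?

Deadweight loss = $48.

Rewrite in direct form: Qd = 353 − P and Qs = 2P + 125.
Before the tax: set 353 − P = 2P + 125 → P* = $76, Q* = 277.
With the tax collected from consumers, demand (in seller-price terms) shifts: Qd = 353 − (P + 12).
Solving gives Q = 269 with consumers paying $84 and producers receiving $72 (the $12 wedge).
Quantity falls by |ΔQ| = |277 − 269| = 8.
DWL = ½ · t · |ΔQ| = ½ · 12 · 8 = $48.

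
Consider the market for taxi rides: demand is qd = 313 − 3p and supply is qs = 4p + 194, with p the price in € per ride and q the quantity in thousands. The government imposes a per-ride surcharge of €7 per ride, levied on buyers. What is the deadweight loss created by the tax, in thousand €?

Deadweight loss = €42 thousand.

Before the tax: set 313 − 3p = 4p + 194 → p* = €17, q* = 262.
With the tax collected from buyers, demand (in seller-price terms) shifts: qd = 313 − 3(p + 7).
New equilibrium: buyers pay €21, sellers receive €14, q = 250. (Wedge: pb − ps = 7.)
Quantity falls by |ΔQ| = |262 − 250| = 12.
DWL = ½ · t · |ΔQ| = ½ · 7 · 12 = €42.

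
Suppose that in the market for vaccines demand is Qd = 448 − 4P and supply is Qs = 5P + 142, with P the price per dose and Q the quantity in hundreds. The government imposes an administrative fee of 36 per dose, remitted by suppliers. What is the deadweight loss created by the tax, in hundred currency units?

Deadweight loss = 1440 hundred.

Before the tax: set 448 − 4P = 5P + 142 → P* = 34, Q* = 312.
With the tax collected from suppliers, supply shifts: Qs = 5(P − 36) + 142.
New equilibrium: consumers pay 54, suppliers receive 18, Q = 232. (Wedge: Pb − Ps = 36.)
Quantity falls by |ΔQ| = |312 − 232| = 80.
DWL = ½ · t · |ΔQ| = ½ · 36 · 80 = 1440.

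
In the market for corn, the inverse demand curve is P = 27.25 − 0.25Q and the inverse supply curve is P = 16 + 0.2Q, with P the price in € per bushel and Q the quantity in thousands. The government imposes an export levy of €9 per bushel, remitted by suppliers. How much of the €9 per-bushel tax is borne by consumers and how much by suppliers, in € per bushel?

Rewrite in direct form: Qd = 109 − 4P and Qs = 5P − 80.
Before the tax: set 109 − 4P = 5P − 80 → P* = €21, Q* = 25.
With the tax collected from suppliers, supply shifts: Qs = 5(P − 9) − 80.
Solving gives Q = 5 with consumers paying €26 and suppliers receiving €17 (the €9 wedge).
Burden on consumers: €5; on suppliers: €4. (They sum to €9.)

Consumers bear €5 per bushel; suppliers bear €4 per bushel.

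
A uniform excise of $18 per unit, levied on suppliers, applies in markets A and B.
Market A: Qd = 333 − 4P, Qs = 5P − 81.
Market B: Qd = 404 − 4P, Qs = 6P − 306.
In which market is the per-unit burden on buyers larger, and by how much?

Market B, by $0.8.

Market A: pre-tax P* = $46, Q* = 149; post-tax Q = 109; per-unit burden on buyers = $10.
Market B: pre-tax P* = $71, Q* = 120; post-tax Q = 76.8; per-unit burden on buyers = $10.8.
Difference: $10 vs $10.8 → market B is larger by $0.8.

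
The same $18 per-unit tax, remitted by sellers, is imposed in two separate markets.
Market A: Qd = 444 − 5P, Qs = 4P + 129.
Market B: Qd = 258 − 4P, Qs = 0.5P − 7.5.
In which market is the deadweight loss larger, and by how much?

Market A: pre-tax P* = $35, Q* = 269; post-tax Q = 229; deadweight loss = $360.
Market B: pre-tax P* = $59, Q* = 22; post-tax Q = 14; deadweight loss = $72.
Difference: $360 vs $72 → market A is larger by $288.

Market A, by $288.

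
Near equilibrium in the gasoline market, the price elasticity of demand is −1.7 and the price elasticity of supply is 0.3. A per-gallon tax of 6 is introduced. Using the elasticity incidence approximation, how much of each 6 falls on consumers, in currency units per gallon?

Incidence ratio: consumers' share ≈ εs / (εs + |εd|) = 0.3 / (0.3 + 1.7) = 0.15.
So consumers bear ≈ 0.15 × 6 = 0.9; sellers bear 5.1.

Consumers bear ≈ 0.9 per gallon.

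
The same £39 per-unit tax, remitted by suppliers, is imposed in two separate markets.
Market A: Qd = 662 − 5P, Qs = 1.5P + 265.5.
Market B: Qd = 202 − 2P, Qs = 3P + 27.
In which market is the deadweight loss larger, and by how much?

Market A: pre-tax P* = £61, Q* = 357; post-tax Q = 312; deadweight loss = £877.5.
Market B: pre-tax P* = £35, Q* = 132; post-tax Q = 85.2; deadweight loss = £912.6.
Difference: £877.5 vs £912.6 → market B is larger by £35.1.

Market B, by £35.1.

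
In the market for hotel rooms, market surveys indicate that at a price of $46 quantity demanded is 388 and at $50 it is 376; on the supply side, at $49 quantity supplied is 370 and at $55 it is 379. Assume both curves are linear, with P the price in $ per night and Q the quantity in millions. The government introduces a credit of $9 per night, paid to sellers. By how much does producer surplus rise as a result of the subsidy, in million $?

Demand slope: (376 − 388)/(50 − 46) = -3, so Qd = 526 − 3P.
Supply slope: (379 − 370)/(55 − 49) = 1.5, so Qs = 1.5P + 296.5.
Before the subsidy: set 526 − 3P = 1.5P + 296.5 → P* = $51, Q* = 373.
With a per-unit subsidy paid to sellers, each receives P + 9 per unit sold, so supply becomes Qs = 1.5(P + 9) + 296.5.
Solving gives Q = 382 with buyers paying $48 and sellers receiving $57 (the $9 wedge).
ΔPS is the trapezoid between Q = 382 and Q = 373 of height $6: ½ · (373 + 382) · 6 = $2265.

Producer surplus rises by $2265 million.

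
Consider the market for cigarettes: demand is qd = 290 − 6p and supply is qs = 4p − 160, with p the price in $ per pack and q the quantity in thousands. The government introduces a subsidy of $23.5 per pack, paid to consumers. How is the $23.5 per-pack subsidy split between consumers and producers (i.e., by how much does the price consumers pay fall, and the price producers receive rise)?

Consumers gain $9.4 per pack; producers gain $14.1 per pack.

Before the subsidy: set 290 − 6p = 4p − 160 → p* = $45, q* = 20.
With a per-unit subsidy paid to consumers, each effectively pays p − 23.5, so demand becomes qd = 290 − 6(p − 23.5).
Solving gives q = 76.4 with consumers paying $35.6 and producers receiving $59.1 (the $23.5 wedge).
Gain to consumers: $9.4; to producers: $14.1. (They sum to $23.5.)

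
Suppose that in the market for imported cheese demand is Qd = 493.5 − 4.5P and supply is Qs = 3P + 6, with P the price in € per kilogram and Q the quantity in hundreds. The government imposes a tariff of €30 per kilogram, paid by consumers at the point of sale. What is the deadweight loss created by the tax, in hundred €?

Without the tax, 493.5 − 4.5P = 3P + 6 gives 7.5P = 487.5, so P* = €65 and Q* = 201.
With the tax collected from consumers, demand (in seller-price terms) shifts: Qd = 493.5 − 4.5(P + 30).
Solving gives Q = 147 with consumers paying €77 and producers receiving €47 (the €30 wedge).
Quantity falls by |ΔQ| = |201 − 147| = 54.
DWL = ½ · t · |ΔQ| = ½ · 30 · 54 = €810.

Deadweight loss = €810 hundred.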